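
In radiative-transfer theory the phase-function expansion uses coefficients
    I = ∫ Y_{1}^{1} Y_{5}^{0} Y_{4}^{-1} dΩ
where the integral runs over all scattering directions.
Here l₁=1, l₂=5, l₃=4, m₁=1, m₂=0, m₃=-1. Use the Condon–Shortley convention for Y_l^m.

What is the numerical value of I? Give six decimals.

0.155288

Rules hold: Σm=0, L=10 even, 4≤4≤6.
N = 3·11·9 = 297
Δ = 2!·0!·8!/11! = 1/495
Racah Σ t=1..1: t=1:−1/576 = -1/576
⇒ 3j(1 5 4; 0 0 0)² = 5/99, sgn -1
Racah Σ t=0..0: t=0:+1/1440 = 1/1440
⇒ 3j(1 5 4; 1 0 -1)² = 2/99, sgn -1
4πI² = N·(3j₀)²·(3jₘ)² = 10/33
I = +1·√(0.30303/4π) = 0.15528807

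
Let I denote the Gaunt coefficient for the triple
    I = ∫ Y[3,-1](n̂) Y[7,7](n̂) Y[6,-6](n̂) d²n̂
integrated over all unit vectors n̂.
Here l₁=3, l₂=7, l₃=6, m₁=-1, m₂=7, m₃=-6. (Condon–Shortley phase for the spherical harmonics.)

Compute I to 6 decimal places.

0.220392

m-sum 0 ✓  L=16 even ✓  4≤6≤10 ✓
Π(2lᵢ+1) = 7×15×13 = 1365
triangle coeff Δ(3,7,6) = 1/2042040
Σ_t [1,3]: t=1:−1/207360 t=2:+1/57600 t=3:−1/207360 = 1/129600
(3j)²=168/12155 [(3 7 6; 0 0 0)], sign=+1
Σ_t [4,4]: t=4:+1/174182400 = 1/174182400
(3j)²=11/340 [(3 7 6; -1 7 -6)], sign=+1
⇒ 4πI² = 882/1445
I = (+1)√(882/1445/(4π)) = 0.22039180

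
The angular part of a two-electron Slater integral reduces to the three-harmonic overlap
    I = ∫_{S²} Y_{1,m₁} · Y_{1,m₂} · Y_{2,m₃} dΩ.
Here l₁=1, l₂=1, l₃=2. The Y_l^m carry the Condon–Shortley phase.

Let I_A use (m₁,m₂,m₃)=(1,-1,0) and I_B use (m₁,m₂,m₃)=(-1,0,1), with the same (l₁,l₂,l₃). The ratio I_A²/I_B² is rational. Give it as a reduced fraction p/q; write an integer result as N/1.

l's match ⇒ only the (l;m) 3-j factors differ between A and B.
A: triangle coeff Δ(1,1,2) = 1/30; Σ_t [0,0]: t=0:+1/4 = 1/4; (3j)²=1/30 [(1 1 2; 1 -1 0)], sign=+1
B: triangle coeff Δ(1,1,2) = 1/30; Σ_t [0,0]: t=0:+1/2 = 1/2; (3j)²=1/10 [(1 1 2; -1 0 1)], sign=-1
I_A²/I_B² = (1/30)/(1/10) = 1/3

1/3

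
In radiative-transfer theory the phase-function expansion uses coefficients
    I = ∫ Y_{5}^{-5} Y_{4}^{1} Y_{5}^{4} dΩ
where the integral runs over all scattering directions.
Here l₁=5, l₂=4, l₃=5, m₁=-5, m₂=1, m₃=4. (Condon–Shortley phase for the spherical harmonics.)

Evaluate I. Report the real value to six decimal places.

0.184127

m-sum 0 ✓  L=14 even ✓  1≤5≤9 ✓
Π(2lᵢ+1) = 11×9×11 = 1089
triangle coeff Δ(5,4,5) = 1/3153150
Σ_t [0,4]: t=0:+1/69120 t=1:−1/1728 t=2:+1/576 t=3:−1/1728 t=4:+1/69120 = 7/11520
(3j)²=2/143 [(5 4 5; 0 0 0)], sign=-1
Σ_t [4,4]: t=4:+1/103680 = 1/103680
(3j)²=4/143 [(5 4 5; -5 1 4)], sign=-1
⇒ 4πI² = 72/169
I = (+1)√(72/169/(4π)) = 0.18412721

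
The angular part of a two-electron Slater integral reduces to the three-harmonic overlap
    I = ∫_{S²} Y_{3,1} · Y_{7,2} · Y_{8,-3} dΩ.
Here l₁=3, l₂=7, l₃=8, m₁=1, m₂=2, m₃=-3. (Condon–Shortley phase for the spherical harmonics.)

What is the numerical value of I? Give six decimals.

Rules hold: Σm=0, L=18 even, 4≤8≤10.
N = 7·15·17 = 1785
Δ = 2!·4!·12!/19! = 1/5290740
Racah Σ t=0..2: t=0:+1/7257600 t=1:−1/2073600 t=2:+1/7257600 = -1/4838400
⇒ 3j(3 7 8; 0 0 0)² = 252/20995, sgn -1
Racah Σ t=0..2: t=0:+1/17418240 t=1:−1/5806080 t=2:+1/29030400 = -1/12441600
⇒ 3j(3 7 8; 1 2 -3)² = 154/12597, sgn +1
4πI² = N·(3j₀)²·(3jₘ)² = 271656/1037153
I = -1·√(0.261925/4π) = -0.14437211

-0.144372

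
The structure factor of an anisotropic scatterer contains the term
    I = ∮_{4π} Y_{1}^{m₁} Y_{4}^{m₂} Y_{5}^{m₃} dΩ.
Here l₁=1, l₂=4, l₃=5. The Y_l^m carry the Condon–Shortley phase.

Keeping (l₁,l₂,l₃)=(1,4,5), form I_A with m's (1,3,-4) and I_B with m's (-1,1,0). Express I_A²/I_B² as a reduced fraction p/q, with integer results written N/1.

Same 1,4,5: normalisation and zero-m 3j drop out of the ratio.
A: Δ: 0! 2! 8! / 11! → 1/495; sum: t=0:+1/10080 = 1/10080; 3j²(1 4 5; 1 3 -4) = Δ·Π!·Σ² = 4/55  (sign -1)
B: Δ: 0! 2! 8! / 11! → 1/495; sum: t=0:+1/1440 = 1/1440; 3j²(1 4 5; -1 1 0) = Δ·Π!·Σ² = 2/99  (sign -1)
I_A²/I_B² = (4/55)/(2/99) = 18/5

18/5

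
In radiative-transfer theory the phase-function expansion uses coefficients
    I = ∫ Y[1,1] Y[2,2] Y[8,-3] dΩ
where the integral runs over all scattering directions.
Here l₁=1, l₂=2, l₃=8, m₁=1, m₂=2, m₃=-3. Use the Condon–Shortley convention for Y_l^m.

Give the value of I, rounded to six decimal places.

0.000000

|1−2|≤8≤1+2 violated ⇒ I = 0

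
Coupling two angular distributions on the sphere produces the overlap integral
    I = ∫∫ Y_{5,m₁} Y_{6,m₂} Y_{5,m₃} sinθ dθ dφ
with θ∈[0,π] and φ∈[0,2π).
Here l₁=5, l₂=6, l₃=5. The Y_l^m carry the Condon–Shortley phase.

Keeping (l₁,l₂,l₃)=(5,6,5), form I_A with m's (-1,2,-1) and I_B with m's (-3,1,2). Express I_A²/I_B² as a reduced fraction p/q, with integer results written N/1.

Shared (l₁,l₂,l₃)=(5,6,5): N and (l;000)² cancel in I_A²/I_B².
A: Δ = 6!·4!·6!/17! = 1/28588560; Racah Σ t=2..6: t=2:+1/829440 t=3:−1/25920 t=4:+1/9216 t=5:−1/25920 t=6:+1/829440 = 7/207360; ⇒ 3j(5 6 5; -1 2 -1)² = 28/2431, sgn +1
B: Δ = 6!·4!·6!/17! = 1/28588560; Racah Σ t=4..6: t=4:+1/41472 t=5:−1/34560 t=6:+1/345600 = -1/518400; ⇒ 3j(5 6 5; -3 1 2)² = 7/36465, sgn +1
I_A²/I_B² = (28/2431)/(7/36465) = 60/1

60/1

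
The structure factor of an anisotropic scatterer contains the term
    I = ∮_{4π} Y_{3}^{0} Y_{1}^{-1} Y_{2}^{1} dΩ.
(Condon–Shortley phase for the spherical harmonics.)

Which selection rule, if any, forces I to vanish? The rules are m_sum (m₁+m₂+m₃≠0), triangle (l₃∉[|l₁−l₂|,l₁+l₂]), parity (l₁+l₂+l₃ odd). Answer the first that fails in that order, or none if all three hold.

none

m₁+m₂+m₃ = 0 − 1 + 1 = 0  ✓
triangle: |3−1|=2 ≤ l₃=2 ≤ 3+1=4  ✓
parity: l₁+l₂+l₃ = 6 is even  ✓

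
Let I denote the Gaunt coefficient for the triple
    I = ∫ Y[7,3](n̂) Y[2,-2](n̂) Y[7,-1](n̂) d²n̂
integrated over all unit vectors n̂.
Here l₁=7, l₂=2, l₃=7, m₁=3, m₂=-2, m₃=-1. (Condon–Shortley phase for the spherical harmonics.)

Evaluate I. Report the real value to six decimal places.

m-sum 0 ✓  L=16 even ✓  5≤7≤9 ✓
Π(2lᵢ+1) = 15×5×15 = 1125
triangle coeff Δ(7,2,7) = 1/185640
Σ_t [0,2]: t=0:+1/2419200 t=1:−1/518400 t=2:+1/2419200 = -1/907200
(3j)²=56/3315 [(7 2 7; 0 0 0)], sign=+1
Σ_t [0,0]: t=0:+1/3870720 = 1/3870720
(3j)²=135/6188 [(7 2 7; 3 -2 -1)], sign=+1
⇒ 4πI² = 20250/48841
I = (+1)√(20250/48841/(4π)) = 0.18164160

0.181642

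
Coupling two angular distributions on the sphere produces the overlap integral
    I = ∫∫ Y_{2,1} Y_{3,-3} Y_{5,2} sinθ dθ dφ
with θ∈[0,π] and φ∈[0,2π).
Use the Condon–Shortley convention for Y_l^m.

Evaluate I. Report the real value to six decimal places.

0.063396

Rules hold: Σm=0, L=10 even, 1≤5≤5.
N = 5·7·11 = 385
Δ = 0!·4!·6!/11! = 1/2310
Racah Σ t=0..0: t=0:+1/144 = 1/144
⇒ 3j(2 3 5; 0 0 0)² = 10/231, sgn -1
Racah Σ t=0..0: t=0:+1/4320 = 1/4320
⇒ 3j(2 3 5; 1 -3 2)² = 1/330, sgn -1
4πI² = N·(3j₀)²·(3jₘ)² = 5/99
I = +1·√(0.0505051/4π) = 0.06339609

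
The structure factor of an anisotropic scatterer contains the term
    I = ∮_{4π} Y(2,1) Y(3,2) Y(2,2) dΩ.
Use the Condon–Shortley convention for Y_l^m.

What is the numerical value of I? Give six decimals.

0.000000

Σmᵢ = 5 ≠ 0, so the φ-integral vanishes; I = 0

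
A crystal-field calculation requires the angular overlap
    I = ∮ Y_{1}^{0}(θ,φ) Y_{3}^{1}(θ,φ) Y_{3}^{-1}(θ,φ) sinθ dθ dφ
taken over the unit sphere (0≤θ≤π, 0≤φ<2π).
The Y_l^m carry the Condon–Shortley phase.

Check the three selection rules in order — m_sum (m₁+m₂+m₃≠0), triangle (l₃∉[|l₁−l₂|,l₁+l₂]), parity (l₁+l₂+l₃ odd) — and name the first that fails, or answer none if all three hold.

parity

azimuthal sum: 0 + 1 − 1 = 0  ✓
2 ≤ 3 ≤ 4 (triangle on l)  ✓
L = 1 + 3 + 3 = 7 (odd)  ✗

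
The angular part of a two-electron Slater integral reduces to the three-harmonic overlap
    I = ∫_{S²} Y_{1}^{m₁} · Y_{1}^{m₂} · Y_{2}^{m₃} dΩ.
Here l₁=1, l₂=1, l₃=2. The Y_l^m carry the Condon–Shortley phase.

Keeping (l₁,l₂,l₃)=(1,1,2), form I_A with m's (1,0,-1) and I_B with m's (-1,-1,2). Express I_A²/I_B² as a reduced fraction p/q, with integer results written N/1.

1/2

Shared (l₁,l₂,l₃)=(1,1,2): N and (l;000)² cancel in I_A²/I_B².
A: Δ = 0!·2!·2!/5! = 1/30; Racah Σ t=0..0: t=0:+1/2 = 1/2; ⇒ 3j(1 1 2; 1 0 -1)² = 1/10, sgn -1
B: Δ = 0!·2!·2!/5! = 1/30; Racah Σ t=0..0: t=0:+1/4 = 1/4; ⇒ 3j(1 1 2; -1 -1 2)² = 1/5, sgn +1
I_A²/I_B² = (1/10)/(1/5) = 1/2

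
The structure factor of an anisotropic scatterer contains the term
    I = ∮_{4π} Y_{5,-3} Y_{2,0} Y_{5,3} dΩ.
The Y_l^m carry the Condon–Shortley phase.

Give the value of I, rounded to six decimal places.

-0.016174

Checks pass: Σm=0; 12 even; l₃=5∈[3,7].
(2·5+1)(2·2+1)(2·5+1) = 605
Δ: 2! 8! 2! / 13! → 1/38610
sum: t=0:+1/2880 t=1:−1/576 t=2:+1/2880 = -1/960
3j²(5 2 5; 0 0 0) = Δ·Π!·Σ² = 10/429  (sign +1)
sum: t=0:+1/161280 t=1:−1/5040 t=2:+1/5760 = -1/53760
3j²(5 2 5; -3 0 3) = Δ·Π!·Σ² = 1/4290  (sign -1)
combine: 4πI² = 605·10/429·1/4290 = 5/1521
take √, sign -1: I = -0.01617393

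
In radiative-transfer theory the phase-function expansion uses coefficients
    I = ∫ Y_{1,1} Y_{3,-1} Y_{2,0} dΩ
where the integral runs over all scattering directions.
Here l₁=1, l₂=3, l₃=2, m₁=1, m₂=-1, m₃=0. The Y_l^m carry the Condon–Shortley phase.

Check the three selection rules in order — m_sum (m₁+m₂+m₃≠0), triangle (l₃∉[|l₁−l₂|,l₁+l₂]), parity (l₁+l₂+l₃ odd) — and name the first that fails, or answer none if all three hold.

azimuthal sum: 1 − 1 + 0 = 0  ✓
2 ≤ 2 ≤ 4 (triangle on l)  ✓
L = 1 + 3 + 2 = 6 (even)  ✓

none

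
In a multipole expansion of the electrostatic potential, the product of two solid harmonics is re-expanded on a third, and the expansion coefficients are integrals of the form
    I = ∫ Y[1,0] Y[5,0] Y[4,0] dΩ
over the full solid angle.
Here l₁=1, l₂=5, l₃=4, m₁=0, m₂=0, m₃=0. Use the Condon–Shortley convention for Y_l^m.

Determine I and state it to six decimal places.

Checks pass: Σm=0; 10 even; l₃=4∈[4,6].
(2·1+1)(2·5+1)(2·4+1) = 297
Δ: 2! 0! 8! / 11! → 1/495
sum: t=1:−1/576 = -1/576
3j²(1 5 4; 0 0 0) = Δ·Π!·Σ² = 5/99  (sign -1)
(m-triple is (0,0,0) — same symbol as above.)
combine: 4πI² = 297·5/99·5/99 = 25/33
take √, sign +1: I = 0.24553200

0.245532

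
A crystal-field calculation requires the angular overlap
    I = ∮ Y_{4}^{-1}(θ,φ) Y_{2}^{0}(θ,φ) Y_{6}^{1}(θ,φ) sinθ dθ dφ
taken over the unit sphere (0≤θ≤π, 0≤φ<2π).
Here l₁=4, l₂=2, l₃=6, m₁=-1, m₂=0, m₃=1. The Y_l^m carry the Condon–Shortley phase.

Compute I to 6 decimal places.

Rules hold: Σm=0, L=12 even, 2≤6≤6.
N = 9·5·13 = 585
Δ = 0!·8!·4!/13! = 1/6435
Racah Σ t=0..0: t=0:+1/2304 = 1/2304
⇒ 3j(4 2 6; 0 0 0)² = 5/143, sgn +1
Racah Σ t=0..0: t=0:+1/2880 = 1/2880
⇒ 3j(4 2 6; -1 0 1)² = 14/429, sgn -1
4πI² = N·(3j₀)²·(3jₘ)² = 1050/1573
I = -1·√(0.667514/4π) = -0.23047581

-0.230476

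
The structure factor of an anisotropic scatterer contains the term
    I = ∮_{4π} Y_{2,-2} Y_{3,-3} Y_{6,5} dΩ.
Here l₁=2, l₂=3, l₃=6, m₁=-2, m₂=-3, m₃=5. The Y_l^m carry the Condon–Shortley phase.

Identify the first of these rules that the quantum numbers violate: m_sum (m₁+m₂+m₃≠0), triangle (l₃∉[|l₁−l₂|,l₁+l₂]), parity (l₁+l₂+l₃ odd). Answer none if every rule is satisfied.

m₁+m₂+m₃ = -2 − 3 + 5 = 0  ✓
triangle: |2−3|=1 ≤ l₃=6 ≤ 2+3=5  ✗
parity: l₁+l₂+l₃ = 11 is odd

triangle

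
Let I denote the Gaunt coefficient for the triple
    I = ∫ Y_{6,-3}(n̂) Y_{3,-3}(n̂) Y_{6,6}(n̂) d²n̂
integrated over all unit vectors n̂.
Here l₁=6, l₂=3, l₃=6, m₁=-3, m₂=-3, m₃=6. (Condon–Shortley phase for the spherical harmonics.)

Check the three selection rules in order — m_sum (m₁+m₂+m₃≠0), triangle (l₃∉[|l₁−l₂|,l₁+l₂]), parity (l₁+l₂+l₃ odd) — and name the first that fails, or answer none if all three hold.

azimuthal sum: -3 − 3 + 6 = 0  ✓
3 ≤ 6 ≤ 9 (triangle on l)  ✓
L = 6 + 3 + 6 = 15 (odd)  ✗

parity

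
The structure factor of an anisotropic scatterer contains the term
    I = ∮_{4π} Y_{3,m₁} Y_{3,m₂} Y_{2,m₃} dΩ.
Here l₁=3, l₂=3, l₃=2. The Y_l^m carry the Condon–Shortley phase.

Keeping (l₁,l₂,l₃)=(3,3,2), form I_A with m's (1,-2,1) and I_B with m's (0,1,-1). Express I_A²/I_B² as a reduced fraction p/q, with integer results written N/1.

l's match ⇒ only the (l;m) 3-j factors differ between A and B.
A: triangle coeff Δ(3,3,2) = 1/3780; Σ_t [0,1]: t=0:+1/48 t=1:−1/12 = -1/16; (3j)²=1/28 [(3 3 2; 1 -2 1)], sign=+1
B: triangle coeff Δ(3,3,2) = 1/3780; Σ_t [2,3]: t=2:+1/8 t=3:−1/12 = 1/24; (3j)²=1/210 [(3 3 2; 0 1 -1)], sign=-1
I_A²/I_B² = (1/28)/(1/210) = 15/2

15/2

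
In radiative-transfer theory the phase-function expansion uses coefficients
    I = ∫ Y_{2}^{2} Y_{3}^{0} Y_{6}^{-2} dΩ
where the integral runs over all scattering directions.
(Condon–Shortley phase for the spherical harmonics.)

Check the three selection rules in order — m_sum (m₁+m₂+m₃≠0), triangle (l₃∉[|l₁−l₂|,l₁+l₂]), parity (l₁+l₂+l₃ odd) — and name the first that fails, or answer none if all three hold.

Σmᵢ = 0  ✓
l₃∈[|l₁−l₂|,l₁+l₂]=[1,5], have l₃=6  ✗
Σlᵢ = 11 ⇒ odd

triangle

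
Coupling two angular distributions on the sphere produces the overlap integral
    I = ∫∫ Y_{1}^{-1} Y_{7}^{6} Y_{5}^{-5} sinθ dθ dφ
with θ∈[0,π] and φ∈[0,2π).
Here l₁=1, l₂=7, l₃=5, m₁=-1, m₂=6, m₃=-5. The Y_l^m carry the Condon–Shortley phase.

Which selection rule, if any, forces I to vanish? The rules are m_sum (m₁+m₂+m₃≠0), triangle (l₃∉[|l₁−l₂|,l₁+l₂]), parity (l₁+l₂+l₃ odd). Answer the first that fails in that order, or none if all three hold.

azimuthal sum: -1 + 6 − 5 = 0  ✓
6 ≤ 5 ≤ 8 (triangle on l)  ✗
L = 1 + 7 + 5 = 13 (odd)

triangle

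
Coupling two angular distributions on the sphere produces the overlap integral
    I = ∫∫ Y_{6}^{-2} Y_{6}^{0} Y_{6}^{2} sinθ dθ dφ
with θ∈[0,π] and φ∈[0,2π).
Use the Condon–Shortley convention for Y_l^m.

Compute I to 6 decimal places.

m-sum 0 ✓  L=18 even ✓  0≤6≤12 ✓
Π(2lᵢ+1) = 13×13×13 = 2197
triangle coeff Δ(6,6,6) = 1/325909584
Σ_t [0,6]: t=0:+1/373248000 t=1:−1/1728000 t=2:+1/110592 t=3:−1/46656 t=4:+1/110592 t=5:−1/1728000 t=6:+1/373248000 = -7/1555200
(3j)²=400/46189 [(6 6 6; 0 0 0)], sign=-1
Σ_t [2,6]: t=2:+1/1658880 t=3:−1/155520 t=4:+1/110592 t=5:−1/518400 t=6:+1/24883200 = 11/8294400
(3j)²=11/4199 [(6 6 6; -2 0 2)], sign=+1
⇒ 4πI² = 5200/104329
I = (-1)√(5200/104329/(4π)) = -0.06297878

-0.062979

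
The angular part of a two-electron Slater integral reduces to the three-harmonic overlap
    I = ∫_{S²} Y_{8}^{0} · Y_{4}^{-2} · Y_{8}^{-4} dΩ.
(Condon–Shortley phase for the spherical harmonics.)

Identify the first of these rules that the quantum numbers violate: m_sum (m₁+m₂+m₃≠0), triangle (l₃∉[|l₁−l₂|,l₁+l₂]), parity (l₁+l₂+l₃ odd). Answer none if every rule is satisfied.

m₁+m₂+m₃ = 0 − 2 − 4 = -6  ✗
triangle: |8−4|=4 ≤ l₃=8 ≤ 8+4=12
parity: l₁+l₂+l₃ = 20 is even

m_sum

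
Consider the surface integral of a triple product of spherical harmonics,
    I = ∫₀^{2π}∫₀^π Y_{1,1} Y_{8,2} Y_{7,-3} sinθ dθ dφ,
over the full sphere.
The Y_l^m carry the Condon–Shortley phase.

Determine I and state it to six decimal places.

Rules hold: Σm=0, L=16 even, 7≤7≤9.
N = 3·17·15 = 765
Δ = 2!·0!·14!/17! = 1/2040
Racah Σ t=1..1: t=1:−1/25401600 = -1/25401600
⇒ 3j(1 8 7; 0 0 0)² = 8/255, sgn +1
Racah Σ t=0..0: t=0:+1/174182400 = 1/174182400
⇒ 3j(1 8 7; 1 2 -3)² = 1/136, sgn +1
4πI² = N·(3j₀)²·(3jₘ)² = 3/17
I = +1·√(0.176471/4π) = 0.11850352

0.118504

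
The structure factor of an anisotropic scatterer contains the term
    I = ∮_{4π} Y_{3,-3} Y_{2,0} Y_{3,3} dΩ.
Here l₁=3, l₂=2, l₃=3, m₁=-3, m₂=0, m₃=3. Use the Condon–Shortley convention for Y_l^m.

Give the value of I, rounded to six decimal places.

m-sum 0 ✓  L=8 even ✓  1≤3≤5 ✓
Π(2lᵢ+1) = 7×5×7 = 245
triangle coeff Δ(3,2,3) = 1/3780
Σ_t [0,2]: t=0:+1/24 t=1:−1/4 t=2:+1/24 = -1/6
(3j)²=4/105 [(3 2 3; 0 0 0)], sign=+1
Σ_t [2,2]: t=2:+1/96 = 1/96
(3j)²=5/84 [(3 2 3; -3 0 3)], sign=+1
⇒ 4πI² = 5/9
I = (+1)√(5/9/(4π)) = 0.21026104

0.210261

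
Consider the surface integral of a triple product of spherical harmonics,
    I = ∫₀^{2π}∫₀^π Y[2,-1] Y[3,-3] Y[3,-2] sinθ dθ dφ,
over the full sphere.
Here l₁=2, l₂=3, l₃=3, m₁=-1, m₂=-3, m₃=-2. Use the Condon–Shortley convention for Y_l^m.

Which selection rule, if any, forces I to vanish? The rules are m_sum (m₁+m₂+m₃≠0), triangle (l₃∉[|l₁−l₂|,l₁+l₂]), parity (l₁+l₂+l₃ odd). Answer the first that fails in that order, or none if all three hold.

Σmᵢ = -6  ✗
l₃∈[|l₁−l₂|,l₁+l₂]=[1,5], have l₃=3
Σlᵢ = 8 ⇒ even

m_sum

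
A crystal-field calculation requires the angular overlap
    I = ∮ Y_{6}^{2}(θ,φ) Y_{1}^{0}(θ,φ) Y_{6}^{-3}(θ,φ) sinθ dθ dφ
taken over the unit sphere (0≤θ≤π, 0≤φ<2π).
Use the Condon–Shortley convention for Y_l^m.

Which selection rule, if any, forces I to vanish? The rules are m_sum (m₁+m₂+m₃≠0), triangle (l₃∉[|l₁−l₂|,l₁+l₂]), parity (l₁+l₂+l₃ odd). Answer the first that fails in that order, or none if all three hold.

Σmᵢ = -1  ✗
l₃∈[|l₁−l₂|,l₁+l₂]=[5,7], have l₃=6
Σlᵢ = 13 ⇒ odd

m_sum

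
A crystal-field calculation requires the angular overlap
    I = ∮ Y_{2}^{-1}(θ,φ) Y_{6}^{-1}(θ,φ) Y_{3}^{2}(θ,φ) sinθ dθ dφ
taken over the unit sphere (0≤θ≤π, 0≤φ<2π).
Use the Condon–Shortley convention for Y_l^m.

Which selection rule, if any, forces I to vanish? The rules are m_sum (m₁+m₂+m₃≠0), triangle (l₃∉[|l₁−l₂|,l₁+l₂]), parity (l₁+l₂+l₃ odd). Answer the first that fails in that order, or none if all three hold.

m₁+m₂+m₃ = -1 − 1 + 2 = 0  ✓
triangle: |2−6|=4 ≤ l₃=3 ≤ 2+6=8  ✗
parity: l₁+l₂+l₃ = 11 is odd

triangle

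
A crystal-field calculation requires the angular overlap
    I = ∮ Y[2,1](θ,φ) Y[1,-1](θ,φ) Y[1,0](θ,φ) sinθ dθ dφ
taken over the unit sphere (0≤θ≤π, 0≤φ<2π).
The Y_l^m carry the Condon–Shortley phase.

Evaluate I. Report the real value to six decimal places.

-0.218510

Rules hold: Σm=0, L=4 even, 1≤1≤3.
N = 5·3·3 = 45
Δ = 2!·2!·0!/5! = 1/30
Racah Σ t=1..1: t=1:−1/1 = -1/1
⇒ 3j(2 1 1; 0 0 0)² = 2/15, sgn +1
Racah Σ t=0..0: t=0:+1/2 = 1/2
⇒ 3j(2 1 1; 1 -1 0)² = 1/10, sgn -1
4πI² = N·(3j₀)²·(3jₘ)² = 3/5
I = -1·√(0.6/4π) = -0.21850969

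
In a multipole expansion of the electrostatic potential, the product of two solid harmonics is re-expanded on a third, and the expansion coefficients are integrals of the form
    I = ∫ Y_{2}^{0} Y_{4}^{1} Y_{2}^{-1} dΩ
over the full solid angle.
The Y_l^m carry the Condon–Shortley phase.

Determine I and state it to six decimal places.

Rules hold: Σm=0, L=8 even, 2≤2≤6.
N = 5·9·5 = 225
Δ = 4!·0!·4!/9! = 1/630
Racah Σ t=2..2: t=2:+1/16 = 1/16
⇒ 3j(2 4 2; 0 0 0)² = 2/35, sgn +1
Racah Σ t=2..2: t=2:+1/24 = 1/24
⇒ 3j(2 4 2; 0 1 -1)² = 1/21, sgn -1
4πI² = N·(3j₀)²·(3jₘ)² = 30/49
I = -1·√(0.612245/4π) = -0.22072812

-0.220728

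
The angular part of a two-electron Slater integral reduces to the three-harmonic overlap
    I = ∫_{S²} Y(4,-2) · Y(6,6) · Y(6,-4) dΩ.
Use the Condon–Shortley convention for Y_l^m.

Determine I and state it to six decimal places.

0.174397

Checks pass: Σm=0; 16 even; l₃=6∈[2,10].
(2·4+1)(2·6+1)(2·6+1) = 1521
Δ: 4! 4! 8! / 17! → 1/15315300
sum: t=0:+1/829440 t=1:−1/25920 t=2:+1/9216 t=3:−1/25920 t=4:+1/829440 = 7/207360
3j²(4 6 6; 0 0 0) = Δ·Π!·Σ² = 28/2431  (sign +1)
sum: t=4:+1/3870720 = 1/3870720
3j²(4 6 6; -2 6 -4) = Δ·Π!·Σ² = 135/6188  (sign +1)
combine: 4πI² = 1521·28/2431·135/6188 = 1215/3179
take √, sign +1: I = 0.17439657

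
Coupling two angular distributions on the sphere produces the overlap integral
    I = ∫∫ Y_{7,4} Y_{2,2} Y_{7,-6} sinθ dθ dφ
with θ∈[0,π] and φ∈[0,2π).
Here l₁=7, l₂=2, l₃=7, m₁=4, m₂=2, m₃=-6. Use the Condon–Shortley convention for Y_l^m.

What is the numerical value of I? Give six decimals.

Rules hold: Σm=0, L=16 even, 5≤7≤9.
N = 15·5·15 = 1125
Δ = 2!·12!·2!/17! = 1/185640
Racah Σ t=0..2: t=0:+1/2419200 t=1:−1/518400 t=2:+1/2419200 = -1/907200
⇒ 3j(7 2 7; 0 0 0)² = 56/3315, sgn +1
Racah Σ t=2..2: t=2:+1/159667200 = 1/159667200
⇒ 3j(7 2 7; 4 2 -6)² = 9/1190, sgn -1
4πI² = N·(3j₀)²·(3jₘ)² = 540/3757
I = -1·√(0.143732/4π) = -0.10694768

-0.106948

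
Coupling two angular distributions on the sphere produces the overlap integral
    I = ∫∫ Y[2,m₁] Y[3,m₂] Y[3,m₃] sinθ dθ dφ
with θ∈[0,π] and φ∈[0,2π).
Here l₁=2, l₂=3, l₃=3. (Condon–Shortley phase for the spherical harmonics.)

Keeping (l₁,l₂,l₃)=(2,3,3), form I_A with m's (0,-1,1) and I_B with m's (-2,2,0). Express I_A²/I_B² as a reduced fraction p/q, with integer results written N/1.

l's match ⇒ only the (l;m) 3-j factors differ between A and B.
A: triangle coeff Δ(2,3,3) = 1/3780; Σ_t [0,2]: t=0:+1/16 t=1:−1/6 t=2:+1/96 = -3/32; (3j)²=3/140 [(2 3 3; 0 -1 1)], sign=-1
B: triangle coeff Δ(2,3,3) = 1/3780; Σ_t [2,2]: t=2:+1/24 = 1/24; (3j)²=1/21 [(2 3 3; -2 2 0)], sign=-1
I_A²/I_B² = (3/140)/(1/21) = 9/20

9/20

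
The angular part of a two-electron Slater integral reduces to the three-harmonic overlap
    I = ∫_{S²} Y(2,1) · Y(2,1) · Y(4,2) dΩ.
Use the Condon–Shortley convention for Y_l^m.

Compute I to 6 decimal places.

Σmᵢ = 4 ≠ 0, so the φ-integral vanishes; I = 0

0.000000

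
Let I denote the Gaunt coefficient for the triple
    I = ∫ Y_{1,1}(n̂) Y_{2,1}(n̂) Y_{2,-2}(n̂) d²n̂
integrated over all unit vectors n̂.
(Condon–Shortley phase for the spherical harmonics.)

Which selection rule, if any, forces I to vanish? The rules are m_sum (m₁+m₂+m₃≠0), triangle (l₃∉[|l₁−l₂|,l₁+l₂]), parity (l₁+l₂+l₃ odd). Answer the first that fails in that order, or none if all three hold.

m₁+m₂+m₃ = 1 + 1 − 2 = 0  ✓
triangle: |1−2|=1 ≤ l₃=2 ≤ 1+2=3  ✓
parity: l₁+l₂+l₃ = 5 is odd  ✗

parity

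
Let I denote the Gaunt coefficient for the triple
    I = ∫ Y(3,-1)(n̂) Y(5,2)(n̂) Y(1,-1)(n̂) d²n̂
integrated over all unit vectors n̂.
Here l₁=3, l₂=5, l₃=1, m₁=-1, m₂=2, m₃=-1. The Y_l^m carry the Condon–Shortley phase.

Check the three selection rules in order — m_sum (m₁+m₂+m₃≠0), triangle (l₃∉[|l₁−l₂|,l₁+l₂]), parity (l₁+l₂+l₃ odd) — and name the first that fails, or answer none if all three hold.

triangle

azimuthal sum: -1 + 2 − 1 = 0  ✓
2 ≤ 1 ≤ 8 (triangle on l)  ✗
L = 3 + 5 + 1 = 9 (odd)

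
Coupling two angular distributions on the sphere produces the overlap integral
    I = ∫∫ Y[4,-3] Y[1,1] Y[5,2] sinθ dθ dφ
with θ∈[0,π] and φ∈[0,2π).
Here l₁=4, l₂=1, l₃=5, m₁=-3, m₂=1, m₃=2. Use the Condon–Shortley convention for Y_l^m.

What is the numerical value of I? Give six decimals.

Rules hold: Σm=0, L=10 even, 3≤5≤5.
N = 9·3·11 = 297
Δ = 0!·8!·2!/11! = 1/495
Racah Σ t=0..0: t=0:+1/576 = 1/576
⇒ 3j(4 1 5; 0 0 0)² = 5/99, sgn -1
Racah Σ t=0..0: t=0:+1/10080 = 1/10080
⇒ 3j(4 1 5; -3 1 2)² = 1/165, sgn -1
4πI² = N·(3j₀)²·(3jₘ)² = 1/11
I = +1·√(0.0909091/4π) = 0.08505478

0.085055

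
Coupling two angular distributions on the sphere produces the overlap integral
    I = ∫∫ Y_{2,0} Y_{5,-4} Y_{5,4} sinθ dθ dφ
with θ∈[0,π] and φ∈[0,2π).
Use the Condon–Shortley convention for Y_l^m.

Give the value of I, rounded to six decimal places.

Rules hold: Σm=0, L=12 even, 3≤5≤7.
N = 5·11·11 = 605
Δ = 2!·2!·8!/13! = 1/38610
Racah Σ t=0..2: t=0:+1/2880 t=1:−1/576 t=2:+1/2880 = -1/960
⇒ 3j(2 5 5; 0 0 0)² = 10/429, sgn +1
Racah Σ t=0..1: t=0:+1/20160 t=1:−1/40320 = 1/40320
⇒ 3j(2 5 5; 0 -4 4)² = 6/715, sgn -1
4πI² = N·(3j₀)²·(3jₘ)² = 20/169
I = -1·√(0.118343/4π) = -0.09704356

-0.097044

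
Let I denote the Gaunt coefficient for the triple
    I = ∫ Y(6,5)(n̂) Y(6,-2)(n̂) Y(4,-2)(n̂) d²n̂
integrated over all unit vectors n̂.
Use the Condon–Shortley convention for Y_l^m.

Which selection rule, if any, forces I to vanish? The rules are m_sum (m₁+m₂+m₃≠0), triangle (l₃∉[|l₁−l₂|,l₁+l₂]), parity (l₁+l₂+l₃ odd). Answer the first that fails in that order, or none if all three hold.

Σmᵢ = 1  ✗
l₃∈[|l₁−l₂|,l₁+l₂]=[0,12], have l₃=4
Σlᵢ = 16 ⇒ even

m_sum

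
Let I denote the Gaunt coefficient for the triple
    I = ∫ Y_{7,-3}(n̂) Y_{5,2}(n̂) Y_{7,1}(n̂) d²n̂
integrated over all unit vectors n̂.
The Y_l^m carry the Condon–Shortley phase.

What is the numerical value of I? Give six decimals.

0.000000

L=19 odd ⇒ parity kills the (l;000) factor ⇒ I = 0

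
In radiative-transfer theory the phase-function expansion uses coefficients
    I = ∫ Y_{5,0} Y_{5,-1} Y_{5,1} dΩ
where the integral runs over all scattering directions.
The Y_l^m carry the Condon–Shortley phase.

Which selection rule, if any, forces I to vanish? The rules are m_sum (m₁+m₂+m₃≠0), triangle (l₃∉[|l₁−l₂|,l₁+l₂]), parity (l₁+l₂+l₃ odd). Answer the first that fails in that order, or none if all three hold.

m₁+m₂+m₃ = 0 − 1 + 1 = 0  ✓
triangle: |5−5|=0 ≤ l₃=5 ≤ 5+5=10  ✓
parity: l₁+l₂+l₃ = 15 is odd  ✗

parity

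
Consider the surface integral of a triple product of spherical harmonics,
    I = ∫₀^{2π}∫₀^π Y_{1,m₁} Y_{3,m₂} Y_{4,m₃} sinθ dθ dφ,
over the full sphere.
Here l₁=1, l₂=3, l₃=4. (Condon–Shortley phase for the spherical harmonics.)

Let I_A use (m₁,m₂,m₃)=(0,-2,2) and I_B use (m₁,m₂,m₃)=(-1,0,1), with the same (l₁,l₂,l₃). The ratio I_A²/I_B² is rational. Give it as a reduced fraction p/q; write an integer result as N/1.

6/5

l's match ⇒ only the (l;m) 3-j factors differ between A and B.
A: triangle coeff Δ(1,3,4) = 1/252; Σ_t [0,0]: t=0:+1/120 = 1/120; (3j)²=1/21 [(1 3 4; 0 -2 2)], sign=+1
B: triangle coeff Δ(1,3,4) = 1/252; Σ_t [0,0]: t=0:+1/72 = 1/72; (3j)²=5/126 [(1 3 4; -1 0 1)], sign=-1
I_A²/I_B² = (1/21)/(5/126) = 6/5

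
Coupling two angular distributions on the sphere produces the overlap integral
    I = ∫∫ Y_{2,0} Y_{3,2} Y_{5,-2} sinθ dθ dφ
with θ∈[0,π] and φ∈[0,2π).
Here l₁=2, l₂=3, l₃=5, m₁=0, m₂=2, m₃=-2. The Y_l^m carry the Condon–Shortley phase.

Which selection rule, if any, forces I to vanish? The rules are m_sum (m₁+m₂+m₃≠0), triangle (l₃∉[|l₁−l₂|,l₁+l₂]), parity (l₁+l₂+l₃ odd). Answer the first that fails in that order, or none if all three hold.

none

Σmᵢ = 0  ✓
l₃∈[|l₁−l₂|,l₁+l₂]=[1,5], have l₃=5  ✓
Σlᵢ = 10 ⇒ even  ✓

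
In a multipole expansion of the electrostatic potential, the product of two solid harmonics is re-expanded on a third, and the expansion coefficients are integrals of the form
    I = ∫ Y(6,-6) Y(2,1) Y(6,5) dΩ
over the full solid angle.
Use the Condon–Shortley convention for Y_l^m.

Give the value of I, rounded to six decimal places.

0.178412

m-sum 0 ✓  L=14 even ✓  4≤6≤8 ✓
Π(2lᵢ+1) = 13×5×13 = 845
triangle coeff Δ(6,2,6) = 1/90090
Σ_t [0,2]: t=0:+1/69120 t=1:−1/14400 t=2:+1/69120 = -7/172800
(3j)²=14/715 [(6 2 6; 0 0 0)], sign=-1
Σ_t [2,2]: t=2:+1/7257600 = 1/7257600
(3j)²=11/455 [(6 2 6; -6 1 5)], sign=-1
⇒ 4πI² = 2/5
I = (+1)√(2/5/(4π)) = 0.17841241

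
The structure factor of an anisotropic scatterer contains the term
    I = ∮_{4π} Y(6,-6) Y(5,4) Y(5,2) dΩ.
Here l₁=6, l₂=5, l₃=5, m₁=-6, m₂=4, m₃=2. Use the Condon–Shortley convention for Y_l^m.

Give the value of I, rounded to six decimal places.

Rules hold: Σm=0, L=16 even, 1≤5≤11.
N = 13·11·11 = 1573
Δ = 6!·6!·4!/17! = 1/28588560
Racah Σ t=1..5: t=1:−1/345600 t=2:+1/13824 t=3:−1/5184 t=4:+1/13824 t=5:−1/345600 = -7/129600
⇒ 3j(6 5 5; 0 0 0)² = 80/7293, sgn +1
Racah Σ t=6..6: t=6:+1/3110400 = 1/3110400
⇒ 3j(6 5 5; -6 4 2)² = 21/1105, sgn -1
4πI² = N·(3j₀)²·(3jₘ)² = 1232/3757
I = -1·√(0.327921/4π) = -0.16153991

-0.161540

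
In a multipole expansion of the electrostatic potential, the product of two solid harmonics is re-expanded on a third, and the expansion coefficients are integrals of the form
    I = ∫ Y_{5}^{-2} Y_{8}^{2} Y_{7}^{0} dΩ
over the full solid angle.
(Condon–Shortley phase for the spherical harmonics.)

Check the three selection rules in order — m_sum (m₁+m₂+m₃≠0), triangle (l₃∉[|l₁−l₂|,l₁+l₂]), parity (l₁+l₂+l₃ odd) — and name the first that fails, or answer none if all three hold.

none

m₁+m₂+m₃ = -2 + 2 + 0 = 0  ✓
triangle: |5−8|=3 ≤ l₃=7 ≤ 5+8=13  ✓
parity: l₁+l₂+l₃ = 20 is even  ✓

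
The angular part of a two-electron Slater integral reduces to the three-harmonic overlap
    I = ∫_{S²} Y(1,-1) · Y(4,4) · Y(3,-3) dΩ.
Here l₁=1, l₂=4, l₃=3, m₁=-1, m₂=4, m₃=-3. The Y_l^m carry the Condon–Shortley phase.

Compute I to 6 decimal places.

0.325735

m-sum 0 ✓  L=8 even ✓  3≤3≤5 ✓
Π(2lᵢ+1) = 3×9×7 = 189
triangle coeff Δ(1,4,3) = 1/252
Σ_t [1,1]: t=1:−1/36 = -1/36
(3j)²=4/63 [(1 4 3; 0 0 0)], sign=+1
Σ_t [2,2]: t=2:+1/1440 = 1/1440
(3j)²=1/9 [(1 4 3; -1 4 -3)], sign=+1
⇒ 4πI² = 4/3
I = (+1)√(4/3/(4π)) = 0.32573501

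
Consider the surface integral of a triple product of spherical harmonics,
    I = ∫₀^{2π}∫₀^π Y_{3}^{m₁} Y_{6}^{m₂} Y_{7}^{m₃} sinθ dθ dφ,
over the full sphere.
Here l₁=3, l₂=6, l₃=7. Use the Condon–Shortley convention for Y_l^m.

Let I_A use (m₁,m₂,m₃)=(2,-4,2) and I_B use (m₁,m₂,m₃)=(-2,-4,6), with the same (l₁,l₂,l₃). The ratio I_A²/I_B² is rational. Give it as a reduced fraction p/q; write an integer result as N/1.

100/143

l's match ⇒ only the (l;m) 3-j factors differ between A and B.
A: triangle coeff Δ(3,6,7) = 1/2042040; Σ_t [0,1]: t=0:+1/967680 t=1:−1/8709120 = 1/1088640; (3j)²=800/51051 [(3 6 7; 2 -4 2)], sign=-1
B: triangle coeff Δ(3,6,7) = 1/2042040; Σ_t [1,2]: t=1:−1/8709120 t=2:+1/43545600 = -1/10886400; (3j)²=8/357 [(3 6 7; -2 -4 6)], sign=+1
I_A²/I_B² = (800/51051)/(8/357) = 100/143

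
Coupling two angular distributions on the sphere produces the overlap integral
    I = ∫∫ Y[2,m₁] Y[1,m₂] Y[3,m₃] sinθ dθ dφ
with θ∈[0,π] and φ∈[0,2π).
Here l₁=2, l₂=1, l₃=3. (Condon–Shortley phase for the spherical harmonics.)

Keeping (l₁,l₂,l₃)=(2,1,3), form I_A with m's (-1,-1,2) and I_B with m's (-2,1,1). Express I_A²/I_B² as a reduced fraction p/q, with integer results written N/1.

10/1

Same 2,1,3: normalisation and zero-m 3j drop out of the ratio.
A: Δ: 0! 4! 2! / 7! → 1/105; sum: t=0:+1/12 = 1/12; 3j²(2 1 3; -1 -1 2) = Δ·Π!·Σ² = 2/21  (sign -1)
B: Δ: 0! 4! 2! / 7! → 1/105; sum: t=0:+1/48 = 1/48; 3j²(2 1 3; -2 1 1) = Δ·Π!·Σ² = 1/105  (sign +1)
I_A²/I_B² = (2/21)/(1/105) = 10/1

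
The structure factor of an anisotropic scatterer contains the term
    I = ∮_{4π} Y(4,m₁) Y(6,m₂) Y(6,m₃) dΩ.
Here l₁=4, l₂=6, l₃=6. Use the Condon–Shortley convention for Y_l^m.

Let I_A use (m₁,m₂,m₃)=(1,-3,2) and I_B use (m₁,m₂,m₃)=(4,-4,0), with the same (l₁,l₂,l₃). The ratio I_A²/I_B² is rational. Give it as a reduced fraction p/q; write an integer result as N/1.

169/196

Shared (l₁,l₂,l₃)=(4,6,6): N and (l;000)² cancel in I_A²/I_B².
A: Δ = 4!·4!·8!/17! = 1/15315300; Racah Σ t=0..3: t=0:+1/103680 t=1:−1/34560 t=2:+1/120960 t=3:−1/5806080 = -13/1161216; ⇒ 3j(4 6 6; 1 -3 2)² = 65/5236, sgn -1
B: Δ = 4!·4!·8!/17! = 1/15315300; Racah Σ t=0..0: t=0:+1/829440 = 1/829440; ⇒ 3j(4 6 6; 4 -4 0)² = 35/2431, sgn +1
I_A²/I_B² = (65/5236)/(35/2431) = 169/196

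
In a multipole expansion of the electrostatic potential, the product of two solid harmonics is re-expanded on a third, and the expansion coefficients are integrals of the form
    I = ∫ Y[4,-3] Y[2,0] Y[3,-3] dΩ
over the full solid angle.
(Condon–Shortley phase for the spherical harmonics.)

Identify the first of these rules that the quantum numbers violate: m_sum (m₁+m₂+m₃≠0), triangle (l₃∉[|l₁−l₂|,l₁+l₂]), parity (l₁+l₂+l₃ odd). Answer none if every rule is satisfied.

m_sum

azimuthal sum: -3 + 0 − 3 = -6  ✗
2 ≤ 3 ≤ 6 (triangle on l)
L = 4 + 2 + 3 = 9 (odd)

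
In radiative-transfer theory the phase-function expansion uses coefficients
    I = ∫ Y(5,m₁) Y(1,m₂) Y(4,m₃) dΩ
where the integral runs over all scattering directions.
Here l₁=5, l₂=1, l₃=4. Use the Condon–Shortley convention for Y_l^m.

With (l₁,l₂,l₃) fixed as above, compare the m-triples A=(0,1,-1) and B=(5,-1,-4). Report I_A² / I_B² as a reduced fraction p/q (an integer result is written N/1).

Same 5,1,4: normalisation and zero-m 3j drop out of the ratio.
A: Δ: 2! 8! 0! / 11! → 1/495; sum: t=2:+1/1440 = 1/1440; 3j²(5 1 4; 0 1 -1) = Δ·Π!·Σ² = 2/99  (sign -1)
B: Δ: 2! 8! 0! / 11! → 1/495; sum: t=0:+1/80640 = 1/80640; 3j²(5 1 4; 5 -1 -4) = Δ·Π!·Σ² = 1/11  (sign +1)
I_A²/I_B² = (2/99)/(1/11) = 2/9

2/9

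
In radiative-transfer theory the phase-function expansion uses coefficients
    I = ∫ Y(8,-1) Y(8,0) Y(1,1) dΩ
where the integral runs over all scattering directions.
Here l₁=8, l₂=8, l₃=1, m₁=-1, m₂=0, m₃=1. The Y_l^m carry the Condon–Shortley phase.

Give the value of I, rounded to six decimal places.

0.000000

L=17 odd ⇒ parity kills the (l;000) factor ⇒ I = 0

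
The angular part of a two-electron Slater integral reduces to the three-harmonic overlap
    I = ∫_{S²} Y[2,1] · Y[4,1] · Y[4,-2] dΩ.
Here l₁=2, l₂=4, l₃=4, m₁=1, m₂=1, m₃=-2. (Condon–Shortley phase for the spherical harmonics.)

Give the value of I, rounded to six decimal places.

m-sum 0 ✓  L=10 even ✓  2≤4≤6 ✓
Π(2lᵢ+1) = 5×9×9 = 405
triangle coeff Δ(2,4,4) = 1/13860
Σ_t [0,2]: t=0:+1/192 t=1:−1/36 t=2:+1/192 = -5/288
(3j)²=20/693 [(2 4 4; 0 0 0)], sign=-1
Σ_t [0,1]: t=0:+1/240 t=1:−1/96 = -1/160
(3j)²=27/1540 [(2 4 4; 1 1 -2)], sign=-1
⇒ 4πI² = 1215/5929
I = (+1)√(1215/5929/(4π)) = 0.12770047

0.127700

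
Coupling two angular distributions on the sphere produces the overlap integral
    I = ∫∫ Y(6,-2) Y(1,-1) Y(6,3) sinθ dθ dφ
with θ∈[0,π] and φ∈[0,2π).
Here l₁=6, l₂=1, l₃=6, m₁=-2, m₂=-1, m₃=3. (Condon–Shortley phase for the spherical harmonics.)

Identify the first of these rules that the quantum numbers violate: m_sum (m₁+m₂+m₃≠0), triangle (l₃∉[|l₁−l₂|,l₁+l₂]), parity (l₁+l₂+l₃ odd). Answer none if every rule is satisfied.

parity

Σmᵢ = 0  ✓
l₃∈[|l₁−l₂|,l₁+l₂]=[5,7], have l₃=6  ✓
Σlᵢ = 13 ⇒ odd  ✗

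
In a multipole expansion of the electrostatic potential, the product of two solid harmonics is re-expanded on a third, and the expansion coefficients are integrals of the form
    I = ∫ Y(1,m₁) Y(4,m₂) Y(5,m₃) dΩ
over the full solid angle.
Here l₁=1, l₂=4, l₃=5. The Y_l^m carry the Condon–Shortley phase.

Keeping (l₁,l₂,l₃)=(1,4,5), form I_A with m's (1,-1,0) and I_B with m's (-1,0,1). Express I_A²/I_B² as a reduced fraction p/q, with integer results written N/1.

Shared (l₁,l₂,l₃)=(1,4,5): N and (l;000)² cancel in I_A²/I_B².
A: Δ = 0!·2!·8!/11! = 1/495; Racah Σ t=0..0: t=0:+1/1440 = 1/1440; ⇒ 3j(1 4 5; 1 -1 0)² = 2/99, sgn -1
B: Δ = 0!·2!·8!/11! = 1/495; Racah Σ t=0..0: t=0:+1/1152 = 1/1152; ⇒ 3j(1 4 5; -1 0 1)² = 1/33, sgn +1
I_A²/I_B² = (2/99)/(1/33) = 2/3

2/3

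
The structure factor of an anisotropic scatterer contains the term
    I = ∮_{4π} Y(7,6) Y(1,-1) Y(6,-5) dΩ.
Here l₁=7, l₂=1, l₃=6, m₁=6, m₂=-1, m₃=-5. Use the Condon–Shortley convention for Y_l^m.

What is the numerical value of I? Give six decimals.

0.309019

m-sum 0 ✓  L=14 even ✓  6≤6≤8 ✓
Π(2lᵢ+1) = 15×3×13 = 585
triangle coeff Δ(7,1,6) = 1/1365
Σ_t [1,1]: t=1:−1/518400 = -1/518400
(3j)²=7/195 [(7 1 6; 0 0 0)], sign=-1
Σ_t [0,0]: t=0:+1/79833600 = 1/79833600
(3j)²=2/35 [(7 1 6; 6 -1 -5)], sign=-1
⇒ 4πI² = 6/5
I = (+1)√(6/5/(4π)) = 0.30901936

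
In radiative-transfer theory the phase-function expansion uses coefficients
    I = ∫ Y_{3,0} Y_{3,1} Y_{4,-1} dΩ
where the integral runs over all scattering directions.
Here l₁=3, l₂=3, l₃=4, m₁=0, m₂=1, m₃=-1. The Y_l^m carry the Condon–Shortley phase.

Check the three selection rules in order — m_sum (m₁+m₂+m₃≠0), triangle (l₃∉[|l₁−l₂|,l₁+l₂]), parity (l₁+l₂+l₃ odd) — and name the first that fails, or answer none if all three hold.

m₁+m₂+m₃ = 0 + 1 − 1 = 0  ✓
triangle: |3−3|=0 ≤ l₃=4 ≤ 3+3=6  ✓
parity: l₁+l₂+l₃ = 10 is even  ✓

none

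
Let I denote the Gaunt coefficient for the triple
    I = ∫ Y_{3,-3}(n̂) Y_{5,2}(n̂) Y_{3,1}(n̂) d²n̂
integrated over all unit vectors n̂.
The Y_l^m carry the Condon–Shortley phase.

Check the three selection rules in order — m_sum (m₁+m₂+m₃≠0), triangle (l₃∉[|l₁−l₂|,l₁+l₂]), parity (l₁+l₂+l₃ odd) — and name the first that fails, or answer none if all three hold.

parity

azimuthal sum: -3 + 2 + 1 = 0  ✓
2 ≤ 3 ≤ 8 (triangle on l)  ✓
L = 3 + 5 + 3 = 11 (odd)  ✗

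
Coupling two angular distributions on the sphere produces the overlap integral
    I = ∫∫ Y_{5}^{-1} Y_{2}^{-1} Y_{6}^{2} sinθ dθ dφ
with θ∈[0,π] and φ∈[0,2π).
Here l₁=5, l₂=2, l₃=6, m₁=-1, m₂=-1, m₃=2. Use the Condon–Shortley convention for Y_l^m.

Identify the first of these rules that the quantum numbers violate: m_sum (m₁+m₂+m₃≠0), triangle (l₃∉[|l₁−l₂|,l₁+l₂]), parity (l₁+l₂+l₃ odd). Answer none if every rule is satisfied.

parity

m₁+m₂+m₃ = -1 − 1 + 2 = 0  ✓
triangle: |5−2|=3 ≤ l₃=6 ≤ 5+2=7  ✓
parity: l₁+l₂+l₃ = 13 is odd  ✗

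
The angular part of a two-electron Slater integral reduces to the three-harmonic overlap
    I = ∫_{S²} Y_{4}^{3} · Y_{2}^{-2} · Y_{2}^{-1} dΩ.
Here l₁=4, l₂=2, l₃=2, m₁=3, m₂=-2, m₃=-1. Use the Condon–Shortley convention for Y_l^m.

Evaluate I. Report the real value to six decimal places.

-0.238414

m-sum 0 ✓  L=8 even ✓  2≤2≤6 ✓
Π(2lᵢ+1) = 9×5×5 = 225
triangle coeff Δ(4,2,2) = 1/630
Σ_t [2,2]: t=2:+1/16 = 1/16
(3j)²=2/35 [(4 2 2; 0 0 0)], sign=+1
Σ_t [0,0]: t=0:+1/144 = 1/144
(3j)²=1/18 [(4 2 2; 3 -2 -1)], sign=-1
⇒ 4πI² = 5/7
I = (-1)√(5/7/(4π)) = -0.23841361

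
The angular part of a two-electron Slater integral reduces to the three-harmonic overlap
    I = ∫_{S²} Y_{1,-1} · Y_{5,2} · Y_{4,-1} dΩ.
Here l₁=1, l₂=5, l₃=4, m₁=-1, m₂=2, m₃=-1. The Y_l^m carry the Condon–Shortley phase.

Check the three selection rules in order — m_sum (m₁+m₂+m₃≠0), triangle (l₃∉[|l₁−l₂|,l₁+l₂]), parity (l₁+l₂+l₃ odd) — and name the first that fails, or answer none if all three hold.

Σmᵢ = 0  ✓
l₃∈[|l₁−l₂|,l₁+l₂]=[4,6], have l₃=4  ✓
Σlᵢ = 10 ⇒ even  ✓

none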